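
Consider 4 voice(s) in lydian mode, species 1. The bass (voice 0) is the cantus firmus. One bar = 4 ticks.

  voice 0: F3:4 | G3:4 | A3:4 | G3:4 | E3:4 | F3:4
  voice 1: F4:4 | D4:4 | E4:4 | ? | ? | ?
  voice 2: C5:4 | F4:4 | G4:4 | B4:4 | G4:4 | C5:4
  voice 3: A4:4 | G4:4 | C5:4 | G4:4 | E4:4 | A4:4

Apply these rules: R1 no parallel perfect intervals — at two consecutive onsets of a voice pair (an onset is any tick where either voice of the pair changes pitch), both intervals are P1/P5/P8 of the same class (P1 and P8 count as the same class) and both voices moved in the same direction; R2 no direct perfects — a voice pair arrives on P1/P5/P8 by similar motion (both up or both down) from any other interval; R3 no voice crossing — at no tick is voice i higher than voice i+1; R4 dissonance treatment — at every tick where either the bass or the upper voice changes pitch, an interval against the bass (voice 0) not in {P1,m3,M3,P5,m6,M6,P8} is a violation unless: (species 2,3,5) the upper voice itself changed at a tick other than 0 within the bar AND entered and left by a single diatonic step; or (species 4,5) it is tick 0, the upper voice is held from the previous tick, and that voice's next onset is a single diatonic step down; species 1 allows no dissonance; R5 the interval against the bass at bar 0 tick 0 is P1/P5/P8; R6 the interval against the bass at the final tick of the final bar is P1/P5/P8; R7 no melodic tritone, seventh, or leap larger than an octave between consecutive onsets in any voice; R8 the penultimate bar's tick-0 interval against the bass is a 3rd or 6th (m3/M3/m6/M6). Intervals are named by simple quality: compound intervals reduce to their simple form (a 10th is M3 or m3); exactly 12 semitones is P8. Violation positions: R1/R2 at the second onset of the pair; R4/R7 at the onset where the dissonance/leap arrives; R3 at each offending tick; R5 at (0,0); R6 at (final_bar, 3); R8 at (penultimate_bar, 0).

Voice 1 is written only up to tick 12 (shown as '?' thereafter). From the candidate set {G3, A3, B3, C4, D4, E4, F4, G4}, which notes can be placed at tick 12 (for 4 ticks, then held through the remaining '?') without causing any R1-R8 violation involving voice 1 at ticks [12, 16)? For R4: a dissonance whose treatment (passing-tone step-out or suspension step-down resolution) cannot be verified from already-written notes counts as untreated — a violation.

{B3, E4, G4}

G3: violates R2
A3: violates R4
B3: legal
C4: violates R2,R4
D4: violates R1
E4: legal
F4: violates R4
G4: legal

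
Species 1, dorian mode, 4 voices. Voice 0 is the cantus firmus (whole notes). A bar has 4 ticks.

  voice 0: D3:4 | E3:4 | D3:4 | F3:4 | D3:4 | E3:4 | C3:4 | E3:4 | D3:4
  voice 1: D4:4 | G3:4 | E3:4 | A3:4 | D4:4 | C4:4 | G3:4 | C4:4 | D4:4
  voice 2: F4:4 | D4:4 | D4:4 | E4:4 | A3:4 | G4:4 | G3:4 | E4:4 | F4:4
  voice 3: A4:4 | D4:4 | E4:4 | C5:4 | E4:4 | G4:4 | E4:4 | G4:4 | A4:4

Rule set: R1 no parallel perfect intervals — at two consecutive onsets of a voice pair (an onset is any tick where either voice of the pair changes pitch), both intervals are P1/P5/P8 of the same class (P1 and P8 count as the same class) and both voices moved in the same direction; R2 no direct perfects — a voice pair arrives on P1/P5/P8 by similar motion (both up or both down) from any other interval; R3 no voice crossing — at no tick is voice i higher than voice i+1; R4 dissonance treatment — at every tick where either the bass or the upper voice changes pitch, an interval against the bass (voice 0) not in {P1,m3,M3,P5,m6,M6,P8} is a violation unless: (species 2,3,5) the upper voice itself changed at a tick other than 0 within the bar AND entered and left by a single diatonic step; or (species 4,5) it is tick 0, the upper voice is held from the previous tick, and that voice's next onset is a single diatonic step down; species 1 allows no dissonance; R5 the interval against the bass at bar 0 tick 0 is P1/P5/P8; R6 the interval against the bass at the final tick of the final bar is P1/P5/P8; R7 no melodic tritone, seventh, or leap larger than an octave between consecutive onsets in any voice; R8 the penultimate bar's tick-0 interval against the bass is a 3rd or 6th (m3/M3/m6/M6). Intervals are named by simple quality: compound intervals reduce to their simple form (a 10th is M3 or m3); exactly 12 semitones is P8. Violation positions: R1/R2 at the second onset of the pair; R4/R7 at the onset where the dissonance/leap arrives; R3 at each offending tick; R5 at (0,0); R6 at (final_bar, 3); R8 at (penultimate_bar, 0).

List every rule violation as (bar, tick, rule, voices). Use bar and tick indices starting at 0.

(0, 0, R5, (0, 2))
(1, 0, R1, (1, 3))
(1, 0, R2, (1, 2))
(1, 0, R2, (2, 3))
(1, 0, R4, (0, 2))
(1, 0, R4, (0, 3))
(2, 0, R4, (0, 1))
(2, 0, R4, (0, 3))
(3, 0, R2, (0, 3))
(3, 0, R2, (1, 2))
(3, 0, R4, (0, 2))
(4, 0, R2, (0, 2))
(4, 0, R2, (2, 3))
(4, 0, R3, (1, 2))
(4, 0, R4, (0, 3))
(4, 1, R3, (1, 2))
(4, 2, R3, (1, 2))
(4, 3, R3, (1, 2))
(5, 0, R2, (2, 3))
(5, 0, R7, (2,))
(6, 0, R2, (0, 1))
(6, 0, R2, (0, 2))
(6, 0, R2, (1, 2))
(7, 0, R2, (0, 2))
(7, 0, R2, (1, 3))
(7, 0, R8, (0, 2))
(8, 0, R1, (1, 3))
(8, 3, R6, (0, 2))

bar 0: v0=D3 v1=D4 v2=F4 v3=A4 downbeat P5
bar 1: v0=E3 v1=G3 v2=D4 v3=D4 downbeat m7
bar 2: v0=D3 v1=E3 v2=D4 v3=E4 downbeat M2
bar 3: v0=F3 v1=A3 v2=E4 v3=C5 downbeat P5
bar 4: v0=D3 v1=D4 v2=A3 v3=E4 downbeat M2
bar 5: v0=E3 v1=C4 v2=G4 v3=G4 downbeat m3
bar 6: v0=C3 v1=G3 v2=G3 v3=E4 downbeat M3
bar 7: v0=E3 v1=C4 v2=E4 v3=G4 downbeat m3
bar 8: v0=D3 v1=D4 v2=F4 v3=A4 downbeat P5
  -> R5 @ bar 0 tick 0 v(0, 2): opens on m3
  -> R1 @ bar 1 tick 0 v(1, 3): D4/A4 P5 -> G3/D4 P5 similar
  -> R2 @ bar 1 tick 0 v(1, 2): D4/F4 m3 -> G3/D4 P5 similar
  -> R2 @ bar 1 tick 0 v(2, 3): F4/A4 M3 -> D4/D4 P1 similar
  -> R4 @ bar 1 tick 0 v(0, 2): E3/D4 m7 untreated
  -> R4 @ bar 1 tick 0 v(0, 3): E3/D4 m7 untreated
  -> R4 @ bar 2 tick 0 v(0, 1): D3/E3 M2 untreated
  -> R4 @ bar 2 tick 0 v(0, 3): D3/E4 M2 untreated
  -> R2 @ bar 3 tick 0 v(0, 3): D3/E4 M2 -> F3/C5 P5 similar
  -> R2 @ bar 3 tick 0 v(1, 2): E3/D4 m7 -> A3/E4 P5 similar
  -> R4 @ bar 3 tick 0 v(0, 2): F3/E4 M7 untreated
  -> R2 @ bar 4 tick 0 v(0, 2): F3/E4 M7 -> D3/A3 P5 similar
  -> R2 @ bar 4 tick 0 v(2, 3): E4/C5 m6 -> A3/E4 P5 similar
  -> R3 @ bar 4 tick 0 v(1, 2): D4 above A3
  -> R4 @ bar 4 tick 0 v(0, 3): D3/E4 M2 untreated
  -> R3 @ bar 4 tick 1 v(1, 2): D4 above A3
  -> R3 @ bar 4 tick 2 v(1, 2): D4 above A3
  -> R3 @ bar 4 tick 3 v(1, 2): D4 above A3
  -> R2 @ bar 5 tick 0 v(2, 3): A3/E4 P5 -> G4/G4 P1 similar
  -> R7 @ bar 5 tick 0 v(2,): A3->G4 leap 10st
  -> R2 @ bar 6 tick 0 v(0, 1): E3/C4 m6 -> C3/G3 P5 similar
  -> R2 @ bar 6 tick 0 v(0, 2): E3/G4 m3 -> C3/G3 P5 similar
  -> R2 @ bar 6 tick 0 v(1, 2): C4/G4 P5 -> G3/G3 P1 similar
  -> R2 @ bar 7 tick 0 v(0, 2): C3/G3 P5 -> E3/E4 P8 similar
  -> R2 @ bar 7 tick 0 v(1, 3): G3/E4 M6 -> C4/G4 P5 similar
  -> R8 @ bar 7 tick 0 v(0, 2): penult P8 not 3rd/6th
  -> R1 @ bar 8 tick 0 v(1, 3): C4/G4 P5 -> D4/A4 P5 similar
  -> R6 @ bar 8 tick 3 v(0, 2): closes on m3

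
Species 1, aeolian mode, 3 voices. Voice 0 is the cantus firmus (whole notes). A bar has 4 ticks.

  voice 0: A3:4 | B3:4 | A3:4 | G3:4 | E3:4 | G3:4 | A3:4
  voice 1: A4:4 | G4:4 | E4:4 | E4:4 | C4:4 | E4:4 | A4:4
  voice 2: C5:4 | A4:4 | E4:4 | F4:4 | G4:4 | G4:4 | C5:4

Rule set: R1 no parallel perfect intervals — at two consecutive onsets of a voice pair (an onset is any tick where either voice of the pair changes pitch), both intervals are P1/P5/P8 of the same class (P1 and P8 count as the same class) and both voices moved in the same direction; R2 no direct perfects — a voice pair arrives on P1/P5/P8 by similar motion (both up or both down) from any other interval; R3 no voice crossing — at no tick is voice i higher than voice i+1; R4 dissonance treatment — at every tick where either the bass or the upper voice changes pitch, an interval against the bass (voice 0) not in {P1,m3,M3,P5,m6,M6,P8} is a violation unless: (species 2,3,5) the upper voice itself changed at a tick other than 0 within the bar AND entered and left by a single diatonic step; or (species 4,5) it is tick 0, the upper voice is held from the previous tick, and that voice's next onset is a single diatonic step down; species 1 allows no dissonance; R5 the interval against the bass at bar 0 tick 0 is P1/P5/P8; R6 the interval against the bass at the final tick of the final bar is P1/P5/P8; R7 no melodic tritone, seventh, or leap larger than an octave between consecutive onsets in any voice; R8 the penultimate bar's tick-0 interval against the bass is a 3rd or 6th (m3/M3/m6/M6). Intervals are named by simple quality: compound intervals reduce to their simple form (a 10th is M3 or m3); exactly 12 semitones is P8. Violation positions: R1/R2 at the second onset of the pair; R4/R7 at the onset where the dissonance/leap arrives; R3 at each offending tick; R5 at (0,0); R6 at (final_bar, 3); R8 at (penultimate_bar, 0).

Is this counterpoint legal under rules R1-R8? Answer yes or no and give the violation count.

bar 0: v0=A3 v1=A4 v2=C5 (m3)
bar 1: v0=B3 v1=G4 v2=A4 (m7)
bar 2: v0=A3 v1=E4 v2=E4 (P5)
bar 3: v0=G3 v1=E4 v2=F4 (m7)
bar 4: v0=E3 v1=C4 v2=G4 (m3)
bar 5: v0=G3 v1=E4 v2=G4 (P8)
bar 6: v0=A3 v1=A4 v2=C5 (m3)
  R5 @ bar0.0: opens on m3
  R4 @ bar1.0: B3/A4 m7 untreated
  R2 @ bar2.0: B3/G4 m6 -> A3/E4 P5 similar
  R2 @ bar2.0: B3/A4 m7 -> A3/E4 P5 similar
  R2 @ bar2.0: G4/A4 M2 -> E4/E4 P1 similar
  R4 @ bar3.0: G3/F4 m7 untreated
  R8 @ bar5.0: penult P8 not 3rd/6th
  R2 @ bar6.0: G3/E4 M6 -> A3/A4 P8 similar
  R6 @ bar6.3: closes on m3

No (9 violations)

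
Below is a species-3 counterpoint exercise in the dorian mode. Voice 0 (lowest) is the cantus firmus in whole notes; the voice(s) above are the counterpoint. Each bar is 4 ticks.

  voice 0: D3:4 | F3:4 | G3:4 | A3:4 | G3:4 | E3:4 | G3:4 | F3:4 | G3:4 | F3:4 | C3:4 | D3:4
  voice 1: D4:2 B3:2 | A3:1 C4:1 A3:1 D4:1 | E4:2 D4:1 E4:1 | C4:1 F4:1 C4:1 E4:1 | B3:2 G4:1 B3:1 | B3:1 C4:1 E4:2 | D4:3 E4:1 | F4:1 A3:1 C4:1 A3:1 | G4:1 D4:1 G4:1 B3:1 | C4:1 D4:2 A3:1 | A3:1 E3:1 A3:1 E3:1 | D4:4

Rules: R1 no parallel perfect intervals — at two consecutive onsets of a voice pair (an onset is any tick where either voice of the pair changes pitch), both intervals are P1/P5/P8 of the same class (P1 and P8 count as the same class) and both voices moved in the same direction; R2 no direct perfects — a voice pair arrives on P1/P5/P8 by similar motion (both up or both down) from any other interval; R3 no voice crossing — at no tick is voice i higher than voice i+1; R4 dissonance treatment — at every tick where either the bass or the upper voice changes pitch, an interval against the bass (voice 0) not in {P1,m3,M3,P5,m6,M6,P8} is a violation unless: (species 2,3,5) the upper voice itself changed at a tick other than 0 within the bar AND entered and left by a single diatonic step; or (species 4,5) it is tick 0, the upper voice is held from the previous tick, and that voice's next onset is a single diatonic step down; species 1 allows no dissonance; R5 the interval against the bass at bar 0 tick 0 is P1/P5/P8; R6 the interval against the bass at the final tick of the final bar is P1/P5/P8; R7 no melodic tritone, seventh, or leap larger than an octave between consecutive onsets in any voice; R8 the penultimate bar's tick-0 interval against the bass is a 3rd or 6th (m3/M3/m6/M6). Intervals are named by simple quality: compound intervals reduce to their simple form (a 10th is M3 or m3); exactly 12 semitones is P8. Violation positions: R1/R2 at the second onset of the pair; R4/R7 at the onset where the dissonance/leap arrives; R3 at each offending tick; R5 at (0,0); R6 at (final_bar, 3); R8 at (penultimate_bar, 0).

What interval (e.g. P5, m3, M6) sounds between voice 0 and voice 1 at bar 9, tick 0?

voice 0=F3 voice 1=C4 -> P5

P5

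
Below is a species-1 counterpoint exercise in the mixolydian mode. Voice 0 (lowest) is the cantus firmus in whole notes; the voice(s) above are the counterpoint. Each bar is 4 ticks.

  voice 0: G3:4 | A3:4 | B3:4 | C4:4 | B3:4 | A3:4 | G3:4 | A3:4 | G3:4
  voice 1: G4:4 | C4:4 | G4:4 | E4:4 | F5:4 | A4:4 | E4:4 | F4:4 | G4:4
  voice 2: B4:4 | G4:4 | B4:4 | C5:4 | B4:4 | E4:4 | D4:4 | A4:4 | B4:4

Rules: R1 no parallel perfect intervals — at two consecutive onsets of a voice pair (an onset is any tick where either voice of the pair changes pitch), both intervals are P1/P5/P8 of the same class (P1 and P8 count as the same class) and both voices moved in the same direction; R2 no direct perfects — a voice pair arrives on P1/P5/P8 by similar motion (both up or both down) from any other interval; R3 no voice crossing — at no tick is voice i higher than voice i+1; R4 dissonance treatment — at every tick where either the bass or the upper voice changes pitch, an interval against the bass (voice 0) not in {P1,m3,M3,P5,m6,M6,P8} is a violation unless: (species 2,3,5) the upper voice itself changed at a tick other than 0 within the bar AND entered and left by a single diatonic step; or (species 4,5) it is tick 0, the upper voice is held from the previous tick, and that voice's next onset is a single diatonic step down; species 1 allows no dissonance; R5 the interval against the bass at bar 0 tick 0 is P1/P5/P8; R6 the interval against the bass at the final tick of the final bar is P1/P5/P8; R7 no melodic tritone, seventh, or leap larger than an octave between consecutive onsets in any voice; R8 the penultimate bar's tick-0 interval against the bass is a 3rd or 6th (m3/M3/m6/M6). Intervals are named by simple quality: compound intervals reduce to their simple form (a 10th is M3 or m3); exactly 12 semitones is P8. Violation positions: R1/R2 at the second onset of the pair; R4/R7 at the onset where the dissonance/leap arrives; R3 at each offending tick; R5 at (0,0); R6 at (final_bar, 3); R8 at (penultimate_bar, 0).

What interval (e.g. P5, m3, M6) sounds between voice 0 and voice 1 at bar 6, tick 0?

M6

voice 0=G3 voice 1=E4 -> M6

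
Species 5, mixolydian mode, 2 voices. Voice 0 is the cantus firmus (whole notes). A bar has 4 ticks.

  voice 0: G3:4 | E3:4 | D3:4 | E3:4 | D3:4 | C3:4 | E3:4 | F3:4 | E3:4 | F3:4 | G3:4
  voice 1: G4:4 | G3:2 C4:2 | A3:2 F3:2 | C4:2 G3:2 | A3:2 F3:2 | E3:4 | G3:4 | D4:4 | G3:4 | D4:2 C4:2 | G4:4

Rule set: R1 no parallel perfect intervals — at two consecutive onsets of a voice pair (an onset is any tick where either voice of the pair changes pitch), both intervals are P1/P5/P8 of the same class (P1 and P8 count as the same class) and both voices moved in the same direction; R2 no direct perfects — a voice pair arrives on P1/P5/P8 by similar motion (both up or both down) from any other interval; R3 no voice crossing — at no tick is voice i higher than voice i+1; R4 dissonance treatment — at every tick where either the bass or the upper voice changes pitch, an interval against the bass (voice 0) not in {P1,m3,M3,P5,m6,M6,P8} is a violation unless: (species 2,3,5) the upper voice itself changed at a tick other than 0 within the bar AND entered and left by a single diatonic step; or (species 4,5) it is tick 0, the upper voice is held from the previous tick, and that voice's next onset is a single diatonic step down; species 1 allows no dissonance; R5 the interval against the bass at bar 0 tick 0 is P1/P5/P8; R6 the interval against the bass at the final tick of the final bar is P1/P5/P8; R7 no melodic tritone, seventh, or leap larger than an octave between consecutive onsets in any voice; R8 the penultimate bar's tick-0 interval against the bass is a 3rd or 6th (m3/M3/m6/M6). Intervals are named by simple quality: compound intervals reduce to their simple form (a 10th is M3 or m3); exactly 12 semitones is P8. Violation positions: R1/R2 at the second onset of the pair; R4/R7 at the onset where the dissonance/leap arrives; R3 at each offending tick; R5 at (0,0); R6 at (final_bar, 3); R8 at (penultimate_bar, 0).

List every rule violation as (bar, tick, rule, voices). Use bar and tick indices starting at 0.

(2, 0, R2, (0, 1))
(10, 0, R2, (0, 1))

bar 0: v0=G3 v1=G4 downbeat P8
bar 1: v0=E3 v1=G3 downbeat m3
bar 2: v0=D3 v1=A3 downbeat P5
bar 3: v0=E3 v1=C4 downbeat m6
bar 4: v0=D3 v1=A3 downbeat P5
bar 5: v0=C3 v1=E3 downbeat M3
bar 6: v0=E3 v1=G3 downbeat m3
bar 7: v0=F3 v1=D4 downbeat M6
bar 8: v0=E3 v1=G3 downbeat m3
bar 9: v0=F3 v1=D4 downbeat M6
bar 10: v0=G3 v1=G4 downbeat P8
  -> R2 @ bar 2 tick 0 v(0, 1): E3/C4 m6 -> D3/A3 P5 similar
  -> R2 @ bar 10 tick 0 v(0, 1): F3/C4 P5 -> G3/G4 P8 similar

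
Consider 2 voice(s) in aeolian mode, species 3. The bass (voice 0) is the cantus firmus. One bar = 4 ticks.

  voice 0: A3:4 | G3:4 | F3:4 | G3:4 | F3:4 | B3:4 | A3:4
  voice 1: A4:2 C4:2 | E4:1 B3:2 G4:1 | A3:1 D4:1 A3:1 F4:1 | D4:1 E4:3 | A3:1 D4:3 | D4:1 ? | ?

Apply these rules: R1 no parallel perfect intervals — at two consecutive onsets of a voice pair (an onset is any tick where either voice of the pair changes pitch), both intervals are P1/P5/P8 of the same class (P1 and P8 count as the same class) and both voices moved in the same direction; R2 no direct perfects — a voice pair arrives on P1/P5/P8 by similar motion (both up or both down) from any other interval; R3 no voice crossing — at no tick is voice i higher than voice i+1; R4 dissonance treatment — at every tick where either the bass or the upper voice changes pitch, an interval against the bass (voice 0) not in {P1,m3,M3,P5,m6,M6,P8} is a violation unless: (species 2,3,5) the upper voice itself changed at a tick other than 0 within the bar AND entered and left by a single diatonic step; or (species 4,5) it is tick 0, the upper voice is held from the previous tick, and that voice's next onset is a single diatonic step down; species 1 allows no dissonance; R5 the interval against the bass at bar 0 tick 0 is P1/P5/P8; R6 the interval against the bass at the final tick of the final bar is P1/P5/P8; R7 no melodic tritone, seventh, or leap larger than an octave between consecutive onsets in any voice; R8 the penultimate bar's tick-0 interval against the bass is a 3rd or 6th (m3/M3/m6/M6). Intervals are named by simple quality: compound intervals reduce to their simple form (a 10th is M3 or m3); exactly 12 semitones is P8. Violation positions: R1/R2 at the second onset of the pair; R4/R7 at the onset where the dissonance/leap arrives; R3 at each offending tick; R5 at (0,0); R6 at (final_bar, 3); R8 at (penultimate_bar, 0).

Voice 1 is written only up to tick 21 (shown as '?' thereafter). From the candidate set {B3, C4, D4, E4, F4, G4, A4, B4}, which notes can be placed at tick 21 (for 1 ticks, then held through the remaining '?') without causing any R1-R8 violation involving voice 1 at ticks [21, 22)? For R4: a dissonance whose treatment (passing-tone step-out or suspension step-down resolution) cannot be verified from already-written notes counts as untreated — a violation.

B3: legal
C4: violates R4
D4: legal
E4: violates R4
F4: violates R4
G4: legal
A4: violates R4
B4: legal

{B3, B4, D4, G4}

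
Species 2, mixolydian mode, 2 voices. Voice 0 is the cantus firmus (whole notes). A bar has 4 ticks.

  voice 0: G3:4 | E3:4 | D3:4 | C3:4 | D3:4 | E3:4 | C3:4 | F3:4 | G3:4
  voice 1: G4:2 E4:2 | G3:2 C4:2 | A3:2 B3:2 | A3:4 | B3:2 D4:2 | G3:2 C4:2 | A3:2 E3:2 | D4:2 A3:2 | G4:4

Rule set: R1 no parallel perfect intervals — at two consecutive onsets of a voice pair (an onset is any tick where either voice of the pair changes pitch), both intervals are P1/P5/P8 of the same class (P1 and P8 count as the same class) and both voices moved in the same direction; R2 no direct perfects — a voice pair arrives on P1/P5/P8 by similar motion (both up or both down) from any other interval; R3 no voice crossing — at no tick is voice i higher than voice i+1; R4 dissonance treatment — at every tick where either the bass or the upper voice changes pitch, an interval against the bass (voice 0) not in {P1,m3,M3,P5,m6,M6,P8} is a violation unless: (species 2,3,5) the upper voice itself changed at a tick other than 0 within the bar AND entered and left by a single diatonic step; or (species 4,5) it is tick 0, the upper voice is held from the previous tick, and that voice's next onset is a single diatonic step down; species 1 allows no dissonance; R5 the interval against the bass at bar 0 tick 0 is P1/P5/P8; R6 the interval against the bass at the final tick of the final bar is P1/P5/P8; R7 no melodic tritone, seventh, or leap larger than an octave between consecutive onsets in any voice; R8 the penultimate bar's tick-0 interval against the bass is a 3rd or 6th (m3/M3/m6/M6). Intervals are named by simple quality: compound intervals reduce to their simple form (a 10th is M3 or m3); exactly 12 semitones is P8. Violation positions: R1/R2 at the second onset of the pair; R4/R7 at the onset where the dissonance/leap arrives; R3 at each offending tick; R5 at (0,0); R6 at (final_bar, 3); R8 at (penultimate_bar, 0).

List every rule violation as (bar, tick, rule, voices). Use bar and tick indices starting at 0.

bar 0: v0=G3 v1=G4 downbeat P8
bar 1: v0=E3 v1=G3 downbeat m3
bar 2: v0=D3 v1=A3 downbeat P5
bar 3: v0=C3 v1=A3 downbeat M6
bar 4: v0=D3 v1=B3 downbeat M6
bar 5: v0=E3 v1=G3 downbeat m3
bar 6: v0=C3 v1=A3 downbeat M6
bar 7: v0=F3 v1=D4 downbeat M6
bar 8: v0=G3 v1=G4 downbeat P8
  -> R2 @ bar 2 tick 0 v(0, 1): E3/C4 m6 -> D3/A3 P5 similar
  -> R7 @ bar 7 tick 0 v(1,): E3->D4 leap 10st
  -> R2 @ bar 8 tick 0 v(0, 1): F3/A3 M3 -> G3/G4 P8 similar
  -> R7 @ bar 8 tick 0 v(1,): A3->G4 leap 10st

(2, 0, R2, (0, 1))
(7, 0, R7, (1,))
(8, 0, R2, (0, 1))
(8, 0, R7, (1,))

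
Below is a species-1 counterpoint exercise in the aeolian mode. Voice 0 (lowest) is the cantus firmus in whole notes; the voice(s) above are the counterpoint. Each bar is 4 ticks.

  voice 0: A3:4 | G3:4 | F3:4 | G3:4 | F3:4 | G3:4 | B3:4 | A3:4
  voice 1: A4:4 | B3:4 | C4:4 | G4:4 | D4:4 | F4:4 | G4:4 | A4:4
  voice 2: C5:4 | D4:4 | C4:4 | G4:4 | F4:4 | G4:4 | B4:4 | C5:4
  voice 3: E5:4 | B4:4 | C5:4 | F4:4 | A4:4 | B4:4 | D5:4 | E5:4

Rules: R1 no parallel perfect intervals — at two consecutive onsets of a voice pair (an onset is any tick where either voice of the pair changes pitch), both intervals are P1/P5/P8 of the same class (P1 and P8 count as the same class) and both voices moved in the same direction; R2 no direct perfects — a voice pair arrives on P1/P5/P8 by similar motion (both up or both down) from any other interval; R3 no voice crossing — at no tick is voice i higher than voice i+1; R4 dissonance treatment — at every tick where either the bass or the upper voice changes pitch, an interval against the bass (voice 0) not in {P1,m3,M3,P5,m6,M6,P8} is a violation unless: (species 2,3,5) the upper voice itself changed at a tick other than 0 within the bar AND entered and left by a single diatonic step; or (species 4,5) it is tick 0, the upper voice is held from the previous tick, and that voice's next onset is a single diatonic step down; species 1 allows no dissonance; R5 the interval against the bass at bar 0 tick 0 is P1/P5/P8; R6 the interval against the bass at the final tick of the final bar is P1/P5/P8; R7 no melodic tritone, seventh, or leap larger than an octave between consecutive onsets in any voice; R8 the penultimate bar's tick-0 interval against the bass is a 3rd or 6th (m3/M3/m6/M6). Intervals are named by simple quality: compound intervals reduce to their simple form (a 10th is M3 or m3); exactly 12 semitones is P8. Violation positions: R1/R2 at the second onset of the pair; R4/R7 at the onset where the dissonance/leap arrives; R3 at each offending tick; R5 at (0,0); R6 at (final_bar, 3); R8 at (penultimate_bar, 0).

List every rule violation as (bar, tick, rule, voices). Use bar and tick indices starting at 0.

bar 0: v0=A3 v1=A4 v2=C5 v3=E5 downbeat P5
bar 1: v0=G3 v1=B3 v2=D4 v3=B4 downbeat M3
bar 2: v0=F3 v1=C4 v2=C4 v3=C5 downbeat P5
bar 3: v0=G3 v1=G4 v2=G4 v3=F4 downbeat m7
bar 4: v0=F3 v1=D4 v2=F4 v3=A4 downbeat M3
bar 5: v0=G3 v1=F4 v2=G4 v3=B4 downbeat M3
bar 6: v0=B3 v1=G4 v2=B4 v3=D5 downbeat m3
bar 7: v0=A3 v1=A4 v2=C5 v3=E5 downbeat P5
  -> R5 @ bar 0 tick 0 v(0, 2): opens on m3
  -> R2 @ bar 1 tick 0 v(0, 2): A3/C5 m3 -> G3/D4 P5 similar
  -> R2 @ bar 1 tick 0 v(1, 3): A4/E5 P5 -> B3/B4 P8 similar
  -> R7 @ bar 1 tick 0 v(1,): A4->B3 leap 10st
  -> R7 @ bar 1 tick 0 v(2,): C5->D4 leap 10st
  -> R1 @ bar 2 tick 0 v(0, 2): G3/D4 P5 -> F3/C4 P5 similar
  -> R1 @ bar 2 tick 0 v(1, 3): B3/B4 P8 -> C4/C5 P8 similar
  -> R1 @ bar 3 tick 0 v(1, 2): C4/C4 P1 -> G4/G4 P1 similar
  -> R2 @ bar 3 tick 0 v(0, 1): F3/C4 P5 -> G3/G4 P8 similar
  -> R2 @ bar 3 tick 0 v(0, 2): F3/C4 P5 -> G3/G4 P8 similar
  -> R3 @ bar 3 tick 0 v(2, 3): G4 above F4
  -> R4 @ bar 3 tick 0 v(0, 3): G3/F4 m7 untreated
  -> R3 @ bar 3 tick 1 v(2, 3): G4 above F4
  -> R3 @ bar 3 tick 2 v(2, 3): G4 above F4
  -> R3 @ bar 3 tick 3 v(2, 3): G4 above F4
  -> R1 @ bar 4 tick 0 v(0, 2): G3/G4 P8 -> F3/F4 P8 similar
  -> R1 @ bar 5 tick 0 v(0, 2): F3/F4 P8 -> G3/G4 P8 similar
  -> R4 @ bar 5 tick 0 v(0, 1): G3/F4 m7 untreated
  -> R1 @ bar 6 tick 0 v(0, 2): G3/G4 P8 -> B3/B4 P8 similar
  -> R2 @ bar 6 tick 0 v(1, 3): F4/B4 TT -> G4/D5 P5 similar
  -> R8 @ bar 6 tick 0 v(0, 2): penult P8 not 3rd/6th
  -> R1 @ bar 7 tick 0 v(1, 3): G4/D5 P5 -> A4/E5 P5 similar
  -> R6 @ bar 7 tick 3 v(0, 2): closes on m3

(0, 0, R5, (0, 2))
(1, 0, R2, (0, 2))
(1, 0, R2, (1, 3))
(1, 0, R7, (1,))
(1, 0, R7, (2,))
(2, 0, R1, (0, 2))
(2, 0, R1, (1, 3))
(3, 0, R1, (1, 2))
(3, 0, R2, (0, 1))
(3, 0, R2, (0, 2))
(3, 0, R3, (2, 3))
(3, 0, R4, (0, 3))
(3, 1, R3, (2, 3))
(3, 2, R3, (2, 3))
(3, 3, R3, (2, 3))
(4, 0, R1, (0, 2))
(5, 0, R1, (0, 2))
(5, 0, R4, (0, 1))
(6, 0, R1, (0, 2))
(6, 0, R2, (1, 3))
(6, 0, R8, (0, 2))
(7, 0, R1, (1, 3))
(7, 3, R6, (0, 2))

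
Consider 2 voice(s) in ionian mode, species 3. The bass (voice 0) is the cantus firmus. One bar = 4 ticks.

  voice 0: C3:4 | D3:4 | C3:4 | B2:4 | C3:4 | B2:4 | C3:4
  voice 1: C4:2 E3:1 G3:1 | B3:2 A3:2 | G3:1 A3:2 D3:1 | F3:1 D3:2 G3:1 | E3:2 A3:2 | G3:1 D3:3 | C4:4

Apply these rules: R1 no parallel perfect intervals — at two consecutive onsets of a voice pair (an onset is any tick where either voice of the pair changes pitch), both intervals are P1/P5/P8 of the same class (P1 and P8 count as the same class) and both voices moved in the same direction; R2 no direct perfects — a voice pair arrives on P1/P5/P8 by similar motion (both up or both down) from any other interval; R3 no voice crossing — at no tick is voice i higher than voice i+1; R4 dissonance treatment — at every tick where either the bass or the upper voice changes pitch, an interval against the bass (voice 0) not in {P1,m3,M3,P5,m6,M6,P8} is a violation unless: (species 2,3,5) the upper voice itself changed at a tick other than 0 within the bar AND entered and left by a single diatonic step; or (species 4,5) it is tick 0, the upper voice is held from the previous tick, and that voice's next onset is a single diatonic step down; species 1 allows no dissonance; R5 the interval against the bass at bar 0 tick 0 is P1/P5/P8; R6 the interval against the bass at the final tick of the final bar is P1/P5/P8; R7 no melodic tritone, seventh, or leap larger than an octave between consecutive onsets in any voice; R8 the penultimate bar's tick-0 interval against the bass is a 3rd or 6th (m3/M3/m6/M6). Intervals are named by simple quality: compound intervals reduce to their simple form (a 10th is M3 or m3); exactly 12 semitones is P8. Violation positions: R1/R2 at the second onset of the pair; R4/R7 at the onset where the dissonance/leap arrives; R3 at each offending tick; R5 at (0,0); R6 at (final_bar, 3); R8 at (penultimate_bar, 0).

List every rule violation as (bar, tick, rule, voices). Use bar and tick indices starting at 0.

(2, 0, R1, (0, 1))
(2, 3, R4, (0, 1))
(3, 0, R4, (0, 1))
(6, 0, R2, (0, 1))
(6, 0, R7, (1,))

bar 0: v0=C3 v1=C4 downbeat P8
bar 1: v0=D3 v1=B3 downbeat M6
bar 2: v0=C3 v1=G3 downbeat P5
bar 3: v0=B2 v1=F3 downbeat TT
bar 4: v0=C3 v1=E3 downbeat M3
bar 5: v0=B2 v1=G3 downbeat m6
bar 6: v0=C3 v1=C4 downbeat P8
  -> R1 @ bar 2 tick 0 v(0, 1): D3/A3 P5 -> C3/G3 P5 similar
  -> R4 @ bar 2 tick 3 v(0, 1): C3/D3 M2 untreated
  -> R4 @ bar 3 tick 0 v(0, 1): B2/F3 TT untreated
  -> R2 @ bar 6 tick 0 v(0, 1): B2/D3 m3 -> C3/C4 P8 similar
  -> R7 @ bar 6 tick 0 v(1,): D3->C4 leap 10st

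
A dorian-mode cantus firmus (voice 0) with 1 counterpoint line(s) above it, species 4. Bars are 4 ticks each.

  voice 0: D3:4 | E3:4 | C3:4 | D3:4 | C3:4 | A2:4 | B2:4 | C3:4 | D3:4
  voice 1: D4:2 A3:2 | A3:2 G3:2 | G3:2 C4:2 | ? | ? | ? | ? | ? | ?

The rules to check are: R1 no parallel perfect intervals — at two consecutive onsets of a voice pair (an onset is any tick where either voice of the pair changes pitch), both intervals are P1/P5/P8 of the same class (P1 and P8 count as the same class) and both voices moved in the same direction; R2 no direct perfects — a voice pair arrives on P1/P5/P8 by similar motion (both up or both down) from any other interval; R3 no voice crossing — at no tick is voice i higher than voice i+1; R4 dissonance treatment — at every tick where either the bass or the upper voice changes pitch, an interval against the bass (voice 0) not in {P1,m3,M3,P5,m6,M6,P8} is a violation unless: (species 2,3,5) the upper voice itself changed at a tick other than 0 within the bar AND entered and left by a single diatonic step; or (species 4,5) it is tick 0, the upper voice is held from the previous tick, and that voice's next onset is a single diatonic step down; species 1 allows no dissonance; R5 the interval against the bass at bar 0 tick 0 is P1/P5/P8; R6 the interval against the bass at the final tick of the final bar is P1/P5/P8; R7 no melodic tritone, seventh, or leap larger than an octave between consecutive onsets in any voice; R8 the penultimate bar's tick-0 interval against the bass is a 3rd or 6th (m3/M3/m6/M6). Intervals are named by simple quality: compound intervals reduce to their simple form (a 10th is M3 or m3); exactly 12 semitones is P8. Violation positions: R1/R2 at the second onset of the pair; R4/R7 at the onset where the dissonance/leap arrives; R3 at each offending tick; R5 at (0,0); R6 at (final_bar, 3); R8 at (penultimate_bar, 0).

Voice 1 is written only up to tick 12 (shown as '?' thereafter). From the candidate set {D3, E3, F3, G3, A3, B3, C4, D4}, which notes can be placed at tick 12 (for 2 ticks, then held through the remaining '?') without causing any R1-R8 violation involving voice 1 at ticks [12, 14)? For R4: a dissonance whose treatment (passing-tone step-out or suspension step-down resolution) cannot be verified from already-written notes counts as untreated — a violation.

{A3, B3, F3}

D3: violates R7
E3: violates R4
F3: legal
G3: violates R4
A3: legal
B3: legal
C4: violates R4
D4: violates R1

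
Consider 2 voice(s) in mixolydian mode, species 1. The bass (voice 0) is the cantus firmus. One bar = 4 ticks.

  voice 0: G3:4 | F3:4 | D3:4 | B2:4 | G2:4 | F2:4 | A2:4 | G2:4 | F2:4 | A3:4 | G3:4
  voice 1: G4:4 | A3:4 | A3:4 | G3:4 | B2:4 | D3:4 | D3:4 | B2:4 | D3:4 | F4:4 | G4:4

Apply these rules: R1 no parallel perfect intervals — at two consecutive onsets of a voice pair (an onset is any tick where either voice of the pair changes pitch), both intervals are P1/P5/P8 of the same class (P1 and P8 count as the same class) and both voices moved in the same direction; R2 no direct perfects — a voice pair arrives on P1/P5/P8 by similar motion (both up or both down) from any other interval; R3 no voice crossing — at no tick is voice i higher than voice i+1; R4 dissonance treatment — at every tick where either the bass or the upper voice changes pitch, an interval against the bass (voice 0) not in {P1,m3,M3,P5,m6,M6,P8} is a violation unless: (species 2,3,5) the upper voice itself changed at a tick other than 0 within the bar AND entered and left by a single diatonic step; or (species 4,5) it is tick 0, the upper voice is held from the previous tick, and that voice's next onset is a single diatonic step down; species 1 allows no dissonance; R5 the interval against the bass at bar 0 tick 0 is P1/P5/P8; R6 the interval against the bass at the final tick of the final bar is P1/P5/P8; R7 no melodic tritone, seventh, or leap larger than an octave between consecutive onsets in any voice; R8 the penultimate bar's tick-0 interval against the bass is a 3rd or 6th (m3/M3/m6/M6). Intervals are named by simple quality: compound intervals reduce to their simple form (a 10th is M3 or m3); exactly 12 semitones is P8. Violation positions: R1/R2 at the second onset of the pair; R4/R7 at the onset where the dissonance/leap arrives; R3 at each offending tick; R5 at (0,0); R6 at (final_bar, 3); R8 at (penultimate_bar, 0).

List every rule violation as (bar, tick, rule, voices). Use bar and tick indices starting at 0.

(1, 0, R7, (1,))
(6, 0, R4, (0, 1))
(9, 0, R7, (0,))
(9, 0, R7, (1,))

bar 0: v0=G3 v1=G4 downbeat P8
bar 1: v0=F3 v1=A3 downbeat M3
bar 2: v0=D3 v1=A3 downbeat P5
bar 3: v0=B2 v1=G3 downbeat m6
bar 4: v0=G2 v1=B2 downbeat M3
bar 5: v0=F2 v1=D3 downbeat M6
bar 6: v0=A2 v1=D3 downbeat P4
bar 7: v0=G2 v1=B2 downbeat M3
bar 8: v0=F2 v1=D3 downbeat M6
bar 9: v0=A3 v1=F4 downbeat m6
bar 10: v0=G3 v1=G4 downbeat P8
  -> R7 @ bar 1 tick 0 v(1,): G4->A3 leap 10st
  -> R4 @ bar 6 tick 0 v(0, 1): A2/D3 P4 untreated
  -> R7 @ bar 9 tick 0 v(0,): F2->A3 leap 16st
  -> R7 @ bar 9 tick 0 v(1,): D3->F4 leap 15st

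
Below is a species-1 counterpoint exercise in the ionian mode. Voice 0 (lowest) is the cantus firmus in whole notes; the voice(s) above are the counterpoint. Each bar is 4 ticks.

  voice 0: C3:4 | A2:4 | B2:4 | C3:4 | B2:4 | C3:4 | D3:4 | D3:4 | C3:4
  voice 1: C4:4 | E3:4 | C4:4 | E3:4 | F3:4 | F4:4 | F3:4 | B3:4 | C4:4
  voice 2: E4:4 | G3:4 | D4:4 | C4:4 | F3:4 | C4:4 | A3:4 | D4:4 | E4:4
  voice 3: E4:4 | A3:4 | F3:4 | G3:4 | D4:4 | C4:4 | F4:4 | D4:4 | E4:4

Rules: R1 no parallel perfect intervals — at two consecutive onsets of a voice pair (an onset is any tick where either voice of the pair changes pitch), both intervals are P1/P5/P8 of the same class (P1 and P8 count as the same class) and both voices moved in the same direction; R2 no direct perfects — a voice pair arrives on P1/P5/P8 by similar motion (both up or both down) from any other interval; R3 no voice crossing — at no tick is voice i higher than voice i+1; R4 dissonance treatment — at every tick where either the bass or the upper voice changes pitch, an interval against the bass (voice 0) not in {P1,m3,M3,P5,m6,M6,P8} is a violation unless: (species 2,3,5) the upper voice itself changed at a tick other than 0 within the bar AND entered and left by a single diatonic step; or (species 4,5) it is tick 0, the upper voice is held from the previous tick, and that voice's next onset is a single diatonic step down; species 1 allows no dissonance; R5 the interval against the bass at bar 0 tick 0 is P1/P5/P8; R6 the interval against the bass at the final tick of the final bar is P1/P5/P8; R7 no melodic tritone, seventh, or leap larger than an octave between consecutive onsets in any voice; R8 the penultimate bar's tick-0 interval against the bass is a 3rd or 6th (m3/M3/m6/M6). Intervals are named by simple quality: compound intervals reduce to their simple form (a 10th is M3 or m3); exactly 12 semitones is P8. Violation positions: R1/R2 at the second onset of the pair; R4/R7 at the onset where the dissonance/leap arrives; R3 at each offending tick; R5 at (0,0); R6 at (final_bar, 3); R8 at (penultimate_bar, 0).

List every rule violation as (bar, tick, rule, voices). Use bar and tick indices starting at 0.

(0, 0, R5, (0, 2))
(0, 0, R5, (0, 3))
(1, 0, R2, (0, 1))
(1, 0, R2, (0, 3))
(1, 0, R4, (0, 2))
(2, 0, R3, (2, 3))
(2, 0, R4, (0, 1))
(2, 0, R4, (0, 3))
(2, 1, R3, (2, 3))
(2, 2, R3, (2, 3))
(2, 3, R3, (2, 3))
(3, 0, R2, (0, 3))
(3, 0, R3, (2, 3))
(3, 1, R3, (2, 3))
(3, 2, R3, (2, 3))
(3, 3, R3, (2, 3))
(4, 0, R4, (0, 1))
(4, 0, R4, (0, 2))
(5, 0, R2, (0, 2))
(5, 0, R3, (1, 2))
(5, 0, R4, (0, 1))
(5, 1, R3, (1, 2))
(5, 2, R3, (1, 2))
(5, 3, R3, (1, 2))
(7, 0, R7, (1,))
(7, 0, R8, (0, 2))
(7, 0, R8, (0, 3))
(8, 0, R1, (2, 3))
(8, 3, R6, (0, 2))
(8, 3, R6, (0, 3))

bar 0: v0=C3 v1=C4 v2=E4 v3=E4 downbeat M3
bar 1: v0=A2 v1=E3 v2=G3 v3=A3 downbeat P8
bar 2: v0=B2 v1=C4 v2=D4 v3=F3 downbeat TT
bar 3: v0=C3 v1=E3 v2=C4 v3=G3 downbeat P5
bar 4: v0=B2 v1=F3 v2=F3 v3=D4 downbeat m3
bar 5: v0=C3 v1=F4 v2=C4 v3=C4 downbeat P8
bar 6: v0=D3 v1=F3 v2=A3 v3=F4 downbeat m3
bar 7: v0=D3 v1=B3 v2=D4 v3=D4 downbeat P8
bar 8: v0=C3 v1=C4 v2=E4 v3=E4 downbeat M3
  -> R5 @ bar 0 tick 0 v(0, 2): opens on M3
  -> R5 @ bar 0 tick 0 v(0, 3): opens on M3
  -> R2 @ bar 1 tick 0 v(0, 1): C3/C4 P8 -> A2/E3 P5 similar
  -> R2 @ bar 1 tick 0 v(0, 3): C3/E4 M3 -> A2/A3 P8 similar
  -> R4 @ bar 1 tick 0 v(0, 2): A2/G3 m7 untreated
  -> R3 @ bar 2 tick 0 v(2, 3): D4 above F3
  -> R4 @ bar 2 tick 0 v(0, 1): B2/C4 m2 untreated
  -> R4 @ bar 2 tick 0 v(0, 3): B2/F3 TT untreated
  -> R3 @ bar 2 tick 1 v(2, 3): D4 above F3
  -> R3 @ bar 2 tick 2 v(2, 3): D4 above F3
  -> R3 @ bar 2 tick 3 v(2, 3): D4 above F3
  -> R2 @ bar 3 tick 0 v(0, 3): B2/F3 TT -> C3/G3 P5 similar
  -> R3 @ bar 3 tick 0 v(2, 3): C4 above G3
  -> R3 @ bar 3 tick 1 v(2, 3): C4 above G3
  -> R3 @ bar 3 tick 2 v(2, 3): C4 above G3
  -> R3 @ bar 3 tick 3 v(2, 3): C4 above G3
  -> R4 @ bar 4 tick 0 v(0, 1): B2/F3 TT untreated
  -> R4 @ bar 4 tick 0 v(0, 2): B2/F3 TT untreated
  -> R2 @ bar 5 tick 0 v(0, 2): B2/F3 TT -> C3/C4 P8 similar
  -> R3 @ bar 5 tick 0 v(1, 2): F4 above C4
  -> R4 @ bar 5 tick 0 v(0, 1): C3/F4 P4 untreated
  -> R3 @ bar 5 tick 1 v(1, 2): F4 above C4
  -> R3 @ bar 5 tick 2 v(1, 2): F4 above C4
  -> R3 @ bar 5 tick 3 v(1, 2): F4 above C4
  -> R7 @ bar 7 tick 0 v(1,): F3->B3 leap 6st
  -> R8 @ bar 7 tick 0 v(0, 2): penult P8 not 3rd/6th
  -> R8 @ bar 7 tick 0 v(0, 3): penult P8 not 3rd/6th
  -> R1 @ bar 8 tick 0 v(2, 3): D4/D4 P1 -> E4/E4 P1 similar
  -> R6 @ bar 8 tick 3 v(0, 2): closes on M3
  -> R6 @ bar 8 tick 3 v(0, 3): closes on M3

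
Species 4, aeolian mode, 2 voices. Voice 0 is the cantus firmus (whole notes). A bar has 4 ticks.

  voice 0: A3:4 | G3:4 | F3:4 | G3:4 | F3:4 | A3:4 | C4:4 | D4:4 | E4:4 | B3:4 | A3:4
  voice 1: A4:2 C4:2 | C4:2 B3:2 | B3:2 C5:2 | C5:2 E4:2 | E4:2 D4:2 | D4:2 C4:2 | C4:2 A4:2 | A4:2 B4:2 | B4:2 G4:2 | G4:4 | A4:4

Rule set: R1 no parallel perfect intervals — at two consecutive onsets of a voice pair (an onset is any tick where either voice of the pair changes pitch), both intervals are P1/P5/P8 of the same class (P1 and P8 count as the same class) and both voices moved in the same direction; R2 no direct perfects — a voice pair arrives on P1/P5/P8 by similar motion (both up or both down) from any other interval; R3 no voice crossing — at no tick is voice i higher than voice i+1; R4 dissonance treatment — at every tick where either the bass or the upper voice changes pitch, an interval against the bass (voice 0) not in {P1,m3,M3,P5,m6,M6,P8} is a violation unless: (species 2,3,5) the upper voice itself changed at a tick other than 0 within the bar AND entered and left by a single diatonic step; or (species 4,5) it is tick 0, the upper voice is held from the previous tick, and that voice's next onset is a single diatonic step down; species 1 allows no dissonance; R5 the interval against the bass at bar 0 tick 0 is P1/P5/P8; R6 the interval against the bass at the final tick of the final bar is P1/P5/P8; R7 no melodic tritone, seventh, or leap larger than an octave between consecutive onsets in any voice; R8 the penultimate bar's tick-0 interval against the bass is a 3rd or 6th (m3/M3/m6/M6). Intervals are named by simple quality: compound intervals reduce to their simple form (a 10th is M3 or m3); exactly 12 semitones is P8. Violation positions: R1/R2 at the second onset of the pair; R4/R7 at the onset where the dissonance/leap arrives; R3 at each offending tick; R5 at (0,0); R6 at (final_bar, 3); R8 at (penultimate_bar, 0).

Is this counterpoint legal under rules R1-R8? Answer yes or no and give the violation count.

No (3 violations)

bar 0: v0=A3 v1=A4 (P8)
bar 1: v0=G3 v1=C4 (P4)
bar 2: v0=F3 v1=B3 (TT)
bar 3: v0=G3 v1=C5 (P4)
bar 4: v0=F3 v1=E4 (M7)
bar 5: v0=A3 v1=D4 (P4)
bar 6: v0=C4 v1=C4 (P1)
bar 7: v0=D4 v1=A4 (P5)
bar 8: v0=E4 v1=B4 (P5)
bar 9: v0=B3 v1=G4 (m6)
bar 10: v0=A3 v1=A4 (P8)
  R4 @ bar2.0: F3/B3 TT untreated
  R7 @ bar2.2: B3->C5 leap 13st
  R4 @ bar3.0: G3/C5 P4 untreated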